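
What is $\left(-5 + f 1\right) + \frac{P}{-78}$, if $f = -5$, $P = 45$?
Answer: $- \frac{275}{26} \approx -10.577$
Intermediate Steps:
$\left(-5 + f 1\right) + \frac{P}{-78} = \left(-5 - 5\right) + \frac{1}{-78} \cdot 45 = \left(-5 - 5\right) - \frac{15}{26} = -10 - \frac{15}{26} = - \frac{275}{26}$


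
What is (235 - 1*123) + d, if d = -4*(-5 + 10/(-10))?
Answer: 136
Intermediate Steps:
d = 24 (d = -4*(-5 + 10*(-⅒)) = -4*(-5 - 1) = -4*(-6) = 24)
(235 - 1*123) + d = (235 - 1*123) + 24 = (235 - 123) + 24 = 112 + 24 = 136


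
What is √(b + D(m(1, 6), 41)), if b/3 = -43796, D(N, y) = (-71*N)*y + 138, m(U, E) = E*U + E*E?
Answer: 6*I*√7042 ≈ 503.5*I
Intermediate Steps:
m(U, E) = E² + E*U (m(U, E) = E*U + E² = E² + E*U)
D(N, y) = 138 - 71*N*y (D(N, y) = -71*N*y + 138 = 138 - 71*N*y)
b = -131388 (b = 3*(-43796) = -131388)
√(b + D(m(1, 6), 41)) = √(-131388 + (138 - 71*6*(6 + 1)*41)) = √(-131388 + (138 - 71*6*7*41)) = √(-131388 + (138 - 71*42*41)) = √(-131388 + (138 - 122262)) = √(-131388 - 122124) = √(-253512) = 6*I*√7042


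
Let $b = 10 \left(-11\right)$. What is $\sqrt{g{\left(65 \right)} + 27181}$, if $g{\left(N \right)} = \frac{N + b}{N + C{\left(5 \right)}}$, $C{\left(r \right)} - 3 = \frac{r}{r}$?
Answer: $\frac{2 \sqrt{3594601}}{23} \approx 164.86$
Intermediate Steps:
$C{\left(r \right)} = 4$ ($C{\left(r \right)} = 3 + \frac{r}{r} = 3 + 1 = 4$)
$b = -110$
$g{\left(N \right)} = \frac{-110 + N}{4 + N}$ ($g{\left(N \right)} = \frac{N - 110}{N + 4} = \frac{-110 + N}{4 + N}$)
$\sqrt{g{\left(65 \right)} + 27181} = \sqrt{\frac{-110 + 65}{4 + 65} + 27181} = \sqrt{\frac{1}{69} \left(-45\right) + 27181} = \sqrt{- \frac{15}{23} + 27181} = \sqrt{\frac{625148}{23}} = \frac{2 \sqrt{3594601}}{23}$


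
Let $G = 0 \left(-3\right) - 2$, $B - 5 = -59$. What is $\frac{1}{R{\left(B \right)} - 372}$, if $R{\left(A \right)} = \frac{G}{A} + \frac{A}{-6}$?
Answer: $- \frac{27}{9800} \approx -0.0027551$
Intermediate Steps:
$B = -54$ ($B = 5 - 59 = -54$)
$G = -2$ ($G = 0 - 2 = -2$)
$R{\left(A \right)} = - \frac{2}{A} - \frac{A}{6}$ ($R{\left(A \right)} = - \frac{2}{A} + \frac{A}{-6} = - \frac{2}{A} + A \left(- \frac{1}{6}\right) = - \frac{2}{A} - \frac{A}{6}$)
$\frac{1}{R{\left(B \right)} - 372} = \frac{1}{\left(- \frac{2}{-54} - -9\right) - 372} = \frac{1}{\left(\left(-2\right) \left(- \frac{1}{54}\right) + 9\right) - 372} = \frac{1}{\left(\frac{1}{27} + 9\right) - 372} = \frac{1}{\frac{244}{27} - 372} = \frac{1}{- \frac{9800}{27}} = - \frac{27}{9800}$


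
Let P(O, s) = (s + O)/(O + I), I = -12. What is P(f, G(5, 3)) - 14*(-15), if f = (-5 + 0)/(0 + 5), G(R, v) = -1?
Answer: 2732/13 ≈ 210.15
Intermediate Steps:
f = -1 (f = -5/5 = -5*⅕ = -1)
P(O, s) = (O + s)/(-12 + O) (P(O, s) = (s + O)/(O - 12) = (O + s)/(-12 + O))
P(f, G(5, 3)) - 14*(-15) = (-1 - 1)/(-12 - 1) - 14*(-15) = -2/(-13) + 210 = -1/13*(-2) + 210 = 2/13 + 210 = 2732/13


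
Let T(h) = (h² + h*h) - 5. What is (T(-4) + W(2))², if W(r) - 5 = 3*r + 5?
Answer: 1849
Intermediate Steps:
W(r) = 10 + 3*r (W(r) = 5 + (3*r + 5) = 5 + (5 + 3*r) = 10 + 3*r)
T(h) = -5 + 2*h² (T(h) = (h² + h²) - 5 = 2*h² - 5 = -5 + 2*h²)
(T(-4) + W(2))² = ((-5 + 2*(-4)²) + (10 + 3*2))² = ((-5 + 2*16) + (10 + 6))² = ((-5 + 32) + 16)² = (27 + 16)² = 43² = 1849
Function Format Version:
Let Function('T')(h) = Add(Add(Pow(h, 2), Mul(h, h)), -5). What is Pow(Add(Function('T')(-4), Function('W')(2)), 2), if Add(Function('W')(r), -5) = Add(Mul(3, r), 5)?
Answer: 1849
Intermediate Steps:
Function('W')(r) = Add(10, Mul(3, r)) (Function('W')(r) = Add(5, Add(Mul(3, r), 5)) = Add(5, Add(5, Mul(3, r))) = Add(10, Mul(3, r)))
Function('T')(h) = Add(-5, Mul(2, Pow(h, 2))) (Function('T')(h) = Add(Add(Pow(h, 2), Pow(h, 2)), -5) = Add(Mul(2, Pow(h, 2)), -5) = Add(-5, Mul(2, Pow(h, 2))))
Pow(Add(Function('T')(-4), Function('W')(2)), 2) = Pow(Add(Add(-5, Mul(2, Pow(-4, 2))), Add(10, Mul(3, 2))), 2) = Pow(Add(Add(-5, Mul(2, 16)), Add(10, 6)), 2) = Pow(Add(Add(-5, 32), 16), 2) = Pow(Add(27, 16), 2) = Pow(43, 2) = 1849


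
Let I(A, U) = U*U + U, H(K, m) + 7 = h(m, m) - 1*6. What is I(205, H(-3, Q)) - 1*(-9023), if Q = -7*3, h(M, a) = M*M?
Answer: 192635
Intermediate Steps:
h(M, a) = M²
Q = -21
H(K, m) = -13 + m² (H(K, m) = -7 + (m² - 1*6) = -7 + (m² - 6) = -7 + (-6 + m²) = -13 + m²)
I(A, U) = U + U² (I(A, U) = U² + U = U + U²)
I(205, H(-3, Q)) - 1*(-9023) = (-13 + (-21)²)*(1 + (-13 + (-21)²)) - 1*(-9023) = (-13 + 441)*(1 + (-13 + 441)) + 9023 = 428*(1 + 428) + 9023 = 428*429 + 9023 = 183612 + 9023 = 192635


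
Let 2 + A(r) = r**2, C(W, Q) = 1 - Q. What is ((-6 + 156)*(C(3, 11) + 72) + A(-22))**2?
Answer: 95687524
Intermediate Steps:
A(r) = -2 + r**2
((-6 + 156)*(C(3, 11) + 72) + A(-22))**2 = ((-6 + 156)*((1 - 1*11) + 72) + (-2 + (-22)**2))**2 = (150*((1 - 11) + 72) + (-2 + 484))**2 = (150*(-10 + 72) + 482)**2 = (150*62 + 482)**2 = (9300 + 482)**2 = 9782**2 = 95687524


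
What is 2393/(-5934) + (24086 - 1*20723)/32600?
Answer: -29027879/96724200 ≈ -0.30011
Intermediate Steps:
2393/(-5934) + (24086 - 1*20723)/32600 = 2393*(-1/5934) + (24086 - 20723)*(1/32600) = -2393/5934 + 3363*(1/32600) = -2393/5934 + 3363/32600 = -29027879/96724200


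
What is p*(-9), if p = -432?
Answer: 3888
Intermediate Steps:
p*(-9) = -432*(-9) = 3888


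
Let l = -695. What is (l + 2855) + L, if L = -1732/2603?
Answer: 5620748/2603 ≈ 2159.3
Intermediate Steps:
L = -1732/2603 (L = -1732*1/2603 = -1732/2603 ≈ -0.66539)
(l + 2855) + L = (-695 + 2855) - 1732/2603 = 2160 - 1732/2603 = 5620748/2603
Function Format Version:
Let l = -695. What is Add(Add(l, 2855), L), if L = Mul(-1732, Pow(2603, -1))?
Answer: Rational(5620748, 2603) ≈ 2159.3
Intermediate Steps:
L = Rational(-1732, 2603) (L = Mul(-1732, Rational(1, 2603)) = Rational(-1732, 2603) ≈ -0.66539)
Add(Add(l, 2855), L) = Add(Add(-695, 2855), Rational(-1732, 2603)) = Add(2160, Rational(-1732, 2603)) = Rational(5620748, 2603)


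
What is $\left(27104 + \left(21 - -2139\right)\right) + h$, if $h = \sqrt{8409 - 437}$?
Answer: $29264 + 2 \sqrt{1993} \approx 29353.0$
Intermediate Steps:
$h = 2 \sqrt{1993}$ ($h = \sqrt{7972} = 2 \sqrt{1993} \approx 89.286$)
$\left(27104 + \left(21 - -2139\right)\right) + h = \left(27104 + \left(21 - -2139\right)\right) + 2 \sqrt{1993} = \left(27104 + \left(21 + 2139\right)\right) + 2 \sqrt{1993} = \left(27104 + 2160\right) + 2 \sqrt{1993} = 29264 + 2 \sqrt{1993}$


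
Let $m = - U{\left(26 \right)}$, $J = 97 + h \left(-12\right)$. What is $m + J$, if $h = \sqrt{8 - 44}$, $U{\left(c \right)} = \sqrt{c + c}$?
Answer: $97 - 72 i - 2 \sqrt{13} \approx 89.789 - 72.0 i$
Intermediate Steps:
$U{\left(c \right)} = \sqrt{2} \sqrt{c}$ ($U{\left(c \right)} = \sqrt{2 c} = \sqrt{2} \sqrt{c}$)
$h = 6 i$ ($h = \sqrt{-36} = 6 i \approx 6.0 i$)
$J = 97 - 72 i$ ($J = 97 + 6 i \left(-12\right) = 97 - 72 i \approx 97.0 - 72.0 i$)
$m = - 2 \sqrt{13}$ ($m = - \sqrt{2} \sqrt{26} = - 2 \sqrt{13} \approx -7.2111$)
$m + J = - 2 \sqrt{13} + \left(97 - 72 i\right) = 97 - 72 i - 2 \sqrt{13}$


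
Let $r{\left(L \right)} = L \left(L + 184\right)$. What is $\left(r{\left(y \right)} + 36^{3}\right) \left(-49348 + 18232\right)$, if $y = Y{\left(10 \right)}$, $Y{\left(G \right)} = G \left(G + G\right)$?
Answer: $-3841456896$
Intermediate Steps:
$Y{\left(G \right)} = 2 G^{2}$ ($Y{\left(G \right)} = G 2 G = 2 G^{2}$)
$y = 200$ ($y = 2 \cdot 10^{2} = 2 \cdot 100 = 200$)
$r{\left(L \right)} = L \left(184 + L\right)$
$\left(r{\left(y \right)} + 36^{3}\right) \left(-49348 + 18232\right) = \left(200 \left(184 + 200\right) + 36^{3}\right) \left(-49348 + 18232\right) = \left(200 \cdot 384 + 46656\right) \left(-31116\right) = \left(76800 + 46656\right) \left(-31116\right) = 123456 \left(-31116\right) = -3841456896$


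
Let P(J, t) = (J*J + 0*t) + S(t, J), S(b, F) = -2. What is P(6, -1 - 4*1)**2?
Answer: 1156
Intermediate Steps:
P(J, t) = -2 + J**2 (P(J, t) = (J*J + 0*t) - 2 = (J**2 + 0) - 2 = J**2 - 2 = -2 + J**2)
P(6, -1 - 4*1)**2 = (-2 + 6**2)**2 = (-2 + 36)**2 = 34**2 = 1156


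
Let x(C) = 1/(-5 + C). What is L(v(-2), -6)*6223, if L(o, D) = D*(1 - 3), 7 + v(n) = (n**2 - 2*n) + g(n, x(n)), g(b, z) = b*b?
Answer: 74676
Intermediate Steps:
g(b, z) = b**2
v(n) = -7 - 2*n + 2*n**2 (v(n) = -7 + ((n**2 - 2*n) + n**2) = -7 + (-2*n + 2*n**2) = -7 - 2*n + 2*n**2)
L(o, D) = -2*D (L(o, D) = D*(-2) = -2*D)
L(v(-2), -6)*6223 = -2*(-6)*6223 = 12*6223 = 74676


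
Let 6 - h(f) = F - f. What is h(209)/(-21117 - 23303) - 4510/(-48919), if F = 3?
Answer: 47490843/543245495 ≈ 0.087421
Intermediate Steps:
h(f) = 3 + f (h(f) = 6 - (3 - f) = 6 + (-3 + f) = 3 + f)
h(209)/(-21117 - 23303) - 4510/(-48919) = (3 + 209)/(-21117 - 23303) - 4510/(-48919) = 212/(-44420) - 4510*(-1/48919) = 212*(-1/44420) + 4510/48919 = -53/11105 + 4510/48919 = 47490843/543245495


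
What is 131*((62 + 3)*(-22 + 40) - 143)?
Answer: 134537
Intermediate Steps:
131*((62 + 3)*(-22 + 40) - 143) = 131*(65*18 - 143) = 131*(1170 - 143) = 131*1027 = 134537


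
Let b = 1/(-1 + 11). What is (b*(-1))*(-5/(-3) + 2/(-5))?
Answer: -19/150 ≈ -0.12667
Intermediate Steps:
b = ⅒ (b = 1/10 = ⅒ ≈ 0.10000)
(b*(-1))*(-5/(-3) + 2/(-5)) = ((⅒)*(-1))*(-5/(-3) + 2/(-5)) = -(-5*(-⅓) + 2*(-⅕))/10 = -(5/3 - ⅖)/10 = -⅒*19/15 = -19/150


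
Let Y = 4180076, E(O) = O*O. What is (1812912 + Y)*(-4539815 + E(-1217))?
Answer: -18330908213288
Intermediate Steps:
E(O) = O²
(1812912 + Y)*(-4539815 + E(-1217)) = (1812912 + 4180076)*(-4539815 + (-1217)²) = 5992988*(-4539815 + 1481089) = 5992988*(-3058726) = -18330908213288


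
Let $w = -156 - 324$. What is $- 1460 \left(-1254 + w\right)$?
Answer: $2531640$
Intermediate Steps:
$w = -480$ ($w = -156 - 324 = -480$)
$- 1460 \left(-1254 + w\right) = - 1460 \left(-1254 - 480\right) = \left(-1460\right) \left(-1734\right) = 2531640$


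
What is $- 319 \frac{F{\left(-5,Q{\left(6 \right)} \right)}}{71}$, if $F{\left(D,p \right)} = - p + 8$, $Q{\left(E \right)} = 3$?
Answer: $- \frac{1595}{71} \approx -22.465$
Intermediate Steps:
$F{\left(D,p \right)} = 8 - p$
$- 319 \frac{F{\left(-5,Q{\left(6 \right)} \right)}}{71} = - 319 \frac{8 - 3}{71} = - 319 \left(8 - 3\right) \frac{1}{71} = - 319 \cdot 5 \cdot \frac{1}{71} = \left(-319\right) \frac{5}{71} = - \frac{1595}{71}$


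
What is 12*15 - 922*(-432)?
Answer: 398484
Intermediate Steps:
12*15 - 922*(-432) = 180 + 398304 = 398484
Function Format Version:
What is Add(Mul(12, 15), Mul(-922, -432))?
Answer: 398484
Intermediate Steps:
Add(Mul(12, 15), Mul(-922, -432)) = Add(180, 398304) = 398484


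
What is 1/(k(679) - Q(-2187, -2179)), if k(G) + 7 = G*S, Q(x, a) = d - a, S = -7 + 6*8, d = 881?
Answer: 1/24772 ≈ 4.0368e-5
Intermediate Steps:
S = 41 (S = -7 + 48 = 41)
Q(x, a) = 881 - a
k(G) = -7 + 41*G (k(G) = -7 + G*41 = -7 + 41*G)
1/(k(679) - Q(-2187, -2179)) = 1/((-7 + 41*679) - (881 - 1*(-2179))) = 1/((-7 + 27839) - (881 + 2179)) = 1/(27832 - 1*3060) = 1/(27832 - 3060) = 1/24772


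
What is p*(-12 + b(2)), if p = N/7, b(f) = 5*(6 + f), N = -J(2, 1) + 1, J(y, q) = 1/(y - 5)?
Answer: 16/3 ≈ 5.3333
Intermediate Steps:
J(y, q) = 1/(-5 + y)
N = 4/3 (N = -1/(-5 + 2) + 1 = -1/(-3) + 1 = -1*(-⅓) + 1 = ⅓ + 1 = 4/3 ≈ 1.3333)
b(f) = 30 + 5*f
p = 4/21 (p = (4/3)/7 = (4/3)*(⅐) = 4/21 ≈ 0.19048)
p*(-12 + b(2)) = 4*(-12 + (30 + 5*2))/21 = 4*(-12 + (30 + 10))/21 = 4*(-12 + 40)/21 = (4/21)*28 = 16/3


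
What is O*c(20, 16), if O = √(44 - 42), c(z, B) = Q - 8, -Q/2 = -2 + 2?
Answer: -8*√2 ≈ -11.314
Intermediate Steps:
Q = 0 (Q = -2*(-2 + 2) = -2*0 = 0)
c(z, B) = -8 (c(z, B) = 0 - 8 = -8)
O = √2 ≈ 1.4142
O*c(20, 16) = √2*(-8) = -8*√2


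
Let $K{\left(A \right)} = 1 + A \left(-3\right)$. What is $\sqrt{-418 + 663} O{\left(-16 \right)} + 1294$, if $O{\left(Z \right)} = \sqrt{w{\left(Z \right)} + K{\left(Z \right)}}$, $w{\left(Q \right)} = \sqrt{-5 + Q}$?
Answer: $1294 + 7 \sqrt{245 + 5 i \sqrt{21}} \approx 1403.7 + 5.1179 i$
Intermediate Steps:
$K{\left(A \right)} = 1 - 3 A$
$O{\left(Z \right)} = \sqrt{1 + \sqrt{-5 + Z} - 3 Z}$ ($O{\left(Z \right)} = \sqrt{\sqrt{-5 + Z} - \left(-1 + 3 Z\right)} = \sqrt{1 + \sqrt{-5 + Z} - 3 Z}$)
$\sqrt{-418 + 663} O{\left(-16 \right)} + 1294 = \sqrt{-418 + 663} \sqrt{1 + \sqrt{-5 - 16} - -48} + 1294 = \sqrt{245} \sqrt{1 + \sqrt{-21} + 48} + 1294 = 7 \sqrt{5} \sqrt{1 + i \sqrt{21} + 48} + 1294 = 7 \sqrt{5} \sqrt{49 + i \sqrt{21}} + 1294 = 1294 + 7 \sqrt{5} \sqrt{49 + i \sqrt{21}}$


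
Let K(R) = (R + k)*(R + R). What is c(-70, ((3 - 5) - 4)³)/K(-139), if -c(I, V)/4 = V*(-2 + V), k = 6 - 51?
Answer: -11772/3197 ≈ -3.6822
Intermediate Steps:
k = -45
K(R) = 2*R*(-45 + R) (K(R) = (R - 45)*(R + R) = (-45 + R)*(2*R) = 2*R*(-45 + R))
c(I, V) = -4*V*(-2 + V)
c(-70, ((3 - 5) - 4)³)/K(-139) = (4*((3 - 5) - 4)³*(2 - ((3 - 5) - 4)³))/((2*(-139)*(-45 - 139))) = (4*(-2 - 4)³*(2 - (-2 - 4)³))/((2*(-139)*(-184))) = (4*(-6)³*(2 - 1*(-6)³))/51152 = (4*(-216)*(2 - 1*(-216)))*(1/51152) = (4*(-216)*(2 + 216))*(1/51152) = (4*(-216)*218)*(1/51152) = -188352*1/51152 = -11772/3197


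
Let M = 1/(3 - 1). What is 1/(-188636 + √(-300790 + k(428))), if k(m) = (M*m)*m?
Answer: -94318/17791874847 - I*√209198/35583749694 ≈ -5.3012e-6 - 1.2854e-8*I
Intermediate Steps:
M = ½ (M = 1/2 = ½ ≈ 0.50000)
k(m) = m²/2 (k(m) = (m/2)*m = m²/2)
1/(-188636 + √(-300790 + k(428))) = 1/(-188636 + √(-300790 + (½)*428²)) = 1/(-188636 + √(-300790 + (½)*183184)) = 1/(-188636 + √(-300790 + 91592)) = 1/(-188636 + √(-209198)) = 1/(-188636 + I*√209198)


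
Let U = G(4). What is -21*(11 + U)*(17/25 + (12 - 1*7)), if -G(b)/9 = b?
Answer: 2982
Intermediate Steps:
G(b) = -9*b
U = -36 (U = -9*4 = -36)
-21*(11 + U)*(17/25 + (12 - 1*7)) = -21*(11 - 36)*(17/25 + (12 - 1*7)) = -(-525)*(17*(1/25) + (12 - 7)) = -(-525)*(17/25 + 5) = -(-525)*142/25 = -21*(-142) = 2982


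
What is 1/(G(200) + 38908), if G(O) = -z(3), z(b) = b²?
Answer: 1/38899 ≈ 2.5708e-5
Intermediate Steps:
G(O) = -9 (G(O) = -1*3² = -1*9 = -9)
1/(G(200) + 38908) = 1/(-9 + 38908) = 1/38899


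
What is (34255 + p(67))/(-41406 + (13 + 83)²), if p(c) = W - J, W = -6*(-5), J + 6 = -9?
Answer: -3430/3219 ≈ -1.0655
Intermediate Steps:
J = -15 (J = -6 - 9 = -15)
W = 30
p(c) = 45 (p(c) = 30 - 1*(-15) = 30 + 15 = 45)
(34255 + p(67))/(-41406 + (13 + 83)²) = (34255 + 45)/(-41406 + (13 + 83)²) = 34300/(-41406 + 96²) = 34300/(-41406 + 9216) = 34300/(-32190) = 34300*(-1/32190) = -3430/3219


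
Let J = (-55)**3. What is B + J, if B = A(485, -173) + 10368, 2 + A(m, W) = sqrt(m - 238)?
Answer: -156009 + sqrt(247) ≈ -1.5599e+5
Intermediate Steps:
A(m, W) = -2 + sqrt(-238 + m) (A(m, W) = -2 + sqrt(m - 238) = -2 + sqrt(-238 + m))
B = 10366 + sqrt(247) (B = (-2 + sqrt(-238 + 485)) + 10368 = (-2 + sqrt(247)) + 10368 = 10366 + sqrt(247) ≈ 10382.)
J = -166375
B + J = (10366 + sqrt(247)) - 166375 = -156009 + sqrt(247)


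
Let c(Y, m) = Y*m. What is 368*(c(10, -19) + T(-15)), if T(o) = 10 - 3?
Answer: -67344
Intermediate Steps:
T(o) = 7
368*(c(10, -19) + T(-15)) = 368*(10*(-19) + 7) = 368*(-190 + 7) = 368*(-183) = -67344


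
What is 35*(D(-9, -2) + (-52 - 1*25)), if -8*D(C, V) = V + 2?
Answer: -2695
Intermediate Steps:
D(C, V) = -1/4 - V/8 (D(C, V) = -(V + 2)/8 = -(2 + V)/8 = -1/4 - V/8)
35*(D(-9, -2) + (-52 - 1*25)) = 35*((-1/4 - 1/8*(-2)) + (-52 - 1*25)) = 35*((-1/4 + 1/4) + (-52 - 25)) = 35*(0 - 77) = 35*(-77) = -2695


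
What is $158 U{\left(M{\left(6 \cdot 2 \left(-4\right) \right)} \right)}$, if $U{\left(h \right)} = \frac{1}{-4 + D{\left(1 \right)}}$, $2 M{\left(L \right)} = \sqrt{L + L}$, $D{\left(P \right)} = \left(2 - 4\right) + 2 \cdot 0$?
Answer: $- \frac{79}{3} \approx -26.333$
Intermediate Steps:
$D{\left(P \right)} = -2$ ($D{\left(P \right)} = -2 + 0 = -2$)
$M{\left(L \right)} = \frac{\sqrt{2} \sqrt{L}}{2}$ ($M{\left(L \right)} = \frac{\sqrt{L + L}}{2} = \frac{\sqrt{2 L}}{2} = \frac{\sqrt{2} \sqrt{L}}{2}$)
$U{\left(h \right)} = - \frac{1}{6}$ ($U{\left(h \right)} = \frac{1}{-4 - 2} = \frac{1}{-6} = - \frac{1}{6}$)
$158 U{\left(M{\left(6 \cdot 2 \left(-4\right) \right)} \right)} = 158 \left(- \frac{1}{6}\right) = - \frac{79}{3}$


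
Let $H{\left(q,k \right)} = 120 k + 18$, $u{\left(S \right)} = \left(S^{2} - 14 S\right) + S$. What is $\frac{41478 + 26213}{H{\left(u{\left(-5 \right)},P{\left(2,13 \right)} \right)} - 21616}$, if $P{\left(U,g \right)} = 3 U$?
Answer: $- \frac{5207}{1606} \approx -3.2422$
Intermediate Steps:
$u{\left(S \right)} = S^{2} - 13 S$
$H{\left(q,k \right)} = 18 + 120 k$
$\frac{41478 + 26213}{H{\left(u{\left(-5 \right)},P{\left(2,13 \right)} \right)} - 21616} = \frac{41478 + 26213}{\left(18 + 120 \cdot 3 \cdot 2\right) - 21616} = \frac{67691}{\left(18 + 120 \cdot 6\right) - 21616} = \frac{67691}{\left(18 + 720\right) - 21616} = \frac{67691}{738 - 21616} = \frac{67691}{-20878} = 67691 \left(- \frac{1}{20878}\right) = - \frac{5207}{1606}$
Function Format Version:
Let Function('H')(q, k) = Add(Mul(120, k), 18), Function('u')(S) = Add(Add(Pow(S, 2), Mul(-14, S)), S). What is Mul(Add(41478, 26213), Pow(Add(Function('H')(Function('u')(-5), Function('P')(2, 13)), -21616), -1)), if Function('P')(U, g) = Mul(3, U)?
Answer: Rational(-5207, 1606) ≈ -3.2422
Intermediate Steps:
Function('u')(S) = Add(Pow(S, 2), Mul(-13, S))
Function('H')(q, k) = Add(18, Mul(120, k))
Mul(Add(41478, 26213), Pow(Add(Function('H')(Function('u')(-5), Function('P')(2, 13)), -21616), -1)) = Mul(Add(41478, 26213), Pow(Add(Add(18, Mul(120, Mul(3, 2))), -21616), -1)) = Mul(67691, Pow(Add(Add(18, Mul(120, 6)), -21616), -1)) = Mul(67691, Pow(Add(Add(18, 720), -21616), -1)) = Mul(67691, Pow(Add(738, -21616), -1)) = Mul(67691, Pow(-20878, -1)) = Mul(67691, Rational(-1, 20878)) = Rational(-5207, 1606)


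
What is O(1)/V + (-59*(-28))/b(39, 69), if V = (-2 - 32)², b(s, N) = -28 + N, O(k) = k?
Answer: 1909753/47396 ≈ 40.294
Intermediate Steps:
V = 1156 (V = (-34)² = 1156)
O(1)/V + (-59*(-28))/b(39, 69) = 1/1156 + (-59*(-28))/(-28 + 69) = 1*(1/1156) + 1652/41 = 1/1156 + 1652*(1/41) = 1/1156 + 1652/41 = 1909753/47396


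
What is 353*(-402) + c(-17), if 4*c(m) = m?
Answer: -567641/4 ≈ -1.4191e+5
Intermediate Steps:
c(m) = m/4
353*(-402) + c(-17) = 353*(-402) + (¼)*(-17) = -141906 - 17/4 = -567641/4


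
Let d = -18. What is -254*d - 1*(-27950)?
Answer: 32522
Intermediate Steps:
-254*d - 1*(-27950) = -254*(-18) - 1*(-27950) = 4572 + 27950 = 32522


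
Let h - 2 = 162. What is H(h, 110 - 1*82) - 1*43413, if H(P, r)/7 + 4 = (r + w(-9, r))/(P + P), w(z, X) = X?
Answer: -1781032/41 ≈ -43440.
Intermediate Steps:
h = 164 (h = 2 + 162 = 164)
H(P, r) = -28 + 7*r/P (H(P, r) = -28 + 7*((r + r)/(P + P)) = -28 + 7*((2*r)/((2*P))) = -28 + 7*((2*r)*(1/(2*P))) = -28 + 7*(r/P) = -28 + 7*r/P)
H(h, 110 - 1*82) - 1*43413 = (-28 + 7*(110 - 1*82)/164) - 1*43413 = (-28 + 7*(110 - 82)*(1/164)) - 43413 = (-28 + 7*28*(1/164)) - 43413 = (-28 + 49/41) - 43413 = -1099/41 - 43413 = -1781032/41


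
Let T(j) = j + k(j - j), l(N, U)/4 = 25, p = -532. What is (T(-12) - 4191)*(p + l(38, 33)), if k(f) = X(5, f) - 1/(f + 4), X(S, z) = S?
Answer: 1813644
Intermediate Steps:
l(N, U) = 100 (l(N, U) = 4*25 = 100)
k(f) = 5 - 1/(4 + f) (k(f) = 5 - 1/(f + 4) = 5 - 1/(4 + f))
T(j) = 19/4 + j (T(j) = j + (19 + 5*(j - j))/(4 + (j - j)) = j + (19 + 5*0)/(4 + 0) = j + (19 + 0)/4 = j + (1/4)*19 = j + 19/4 = 19/4 + j)
(T(-12) - 4191)*(p + l(38, 33)) = ((19/4 - 12) - 4191)*(-532 + 100) = (-29/4 - 4191)*(-432) = -16793/4*(-432) = 1813644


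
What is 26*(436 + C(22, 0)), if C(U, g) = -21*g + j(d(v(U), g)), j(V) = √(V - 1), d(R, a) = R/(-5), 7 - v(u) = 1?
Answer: 11336 + 26*I*√55/5 ≈ 11336.0 + 38.564*I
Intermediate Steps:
v(u) = 6 (v(u) = 7 - 1*1 = 7 - 1 = 6)
d(R, a) = -R/5 (d(R, a) = R*(-⅕) = -R/5)
j(V) = √(-1 + V)
C(U, g) = -21*g + I*√55/5 (C(U, g) = -21*g + √(-1 - ⅕*6) = -21*g + √(-1 - 6/5) = -21*g + √(-11/5) = -21*g + I*√55/5)
26*(436 + C(22, 0)) = 26*(436 + (-21*0 + I*√55/5)) = 26*(436 + (0 + I*√55/5)) = 26*(436 + I*√55/5) = 11336 + 26*I*√55/5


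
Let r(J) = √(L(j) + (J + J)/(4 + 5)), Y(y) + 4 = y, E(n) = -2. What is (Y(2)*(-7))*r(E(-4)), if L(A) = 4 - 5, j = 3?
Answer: 14*I*√13/3 ≈ 16.826*I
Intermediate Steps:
Y(y) = -4 + y
L(A) = -1
r(J) = √(-1 + 2*J/9) (r(J) = √(-1 + (J + J)/(4 + 5)) = √(-1 + (2*J)/9) = √(-1 + (2*J)*(⅑)) = √(-1 + 2*J/9))
(Y(2)*(-7))*r(E(-4)) = ((-4 + 2)*(-7))*(√(-9 + 2*(-2))/3) = (-2*(-7))*(√(-9 - 4)/3) = 14*(√(-13)/3) = 14*((I*√13)/3) = 14*(I*√13/3) = 14*I*√13/3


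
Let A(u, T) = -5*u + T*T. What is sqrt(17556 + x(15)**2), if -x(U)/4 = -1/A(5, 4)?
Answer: 2*sqrt(355513)/9 ≈ 132.50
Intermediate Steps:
A(u, T) = T**2 - 5*u (A(u, T) = -5*u + T**2 = T**2 - 5*u)
x(U) = -4/9 (x(U) = -(-4)/(4**2 - 5*5) = -(-4)/(16 - 25) = -(-4)/(-9) = -(-4)*(-1)/9 = -4*1/9 = -4/9)
sqrt(17556 + x(15)**2) = sqrt(17556 + (-4/9)**2) = sqrt(17556 + 16/81) = sqrt(1422052/81) = 2*sqrt(355513)/9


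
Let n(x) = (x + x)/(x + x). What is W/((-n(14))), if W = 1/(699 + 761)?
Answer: -1/1460 ≈ -0.00068493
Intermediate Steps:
n(x) = 1 (n(x) = (2*x)/((2*x)) = (2*x)*(1/(2*x)) = 1)
W = 1/1460 ≈ 0.00068493
W/((-n(14))) = 1/(1460*((-1*1))) = (1/1460)/(-1) = (1/1460)*(-1) = -1/1460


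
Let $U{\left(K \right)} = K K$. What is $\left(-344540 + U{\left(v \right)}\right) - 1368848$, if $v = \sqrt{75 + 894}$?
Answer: $-1712419$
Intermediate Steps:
$v = \sqrt{969} \approx 31.129$
$U{\left(K \right)} = K^{2}$
$\left(-344540 + U{\left(v \right)}\right) - 1368848 = \left(-344540 + \left(\sqrt{969}\right)^{2}\right) - 1368848 = \left(-344540 + 969\right) + \left(-1385936 + 17088\right) = -343571 - 1368848 = -1712419$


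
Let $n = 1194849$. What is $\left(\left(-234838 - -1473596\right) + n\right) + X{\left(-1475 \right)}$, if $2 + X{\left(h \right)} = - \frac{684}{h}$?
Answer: $\frac{3589568059}{1475} \approx 2.4336 \cdot 10^{6}$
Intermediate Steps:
$X{\left(h \right)} = -2 - \frac{684}{h}$
$\left(\left(-234838 - -1473596\right) + n\right) + X{\left(-1475 \right)} = \left(\left(-234838 - -1473596\right) + 1194849\right) - \left(2 + \frac{684}{-1475}\right) = \left(\left(-234838 + 1473596\right) + 1194849\right) - \frac{2266}{1475} = \left(1238758 + 1194849\right) + \left(-2 + \frac{684}{1475}\right) = 2433607 - \frac{2266}{1475} = \frac{3589568059}{1475}$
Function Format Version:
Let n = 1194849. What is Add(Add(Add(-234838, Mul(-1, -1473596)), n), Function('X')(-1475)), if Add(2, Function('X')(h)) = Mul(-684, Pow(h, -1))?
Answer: Rational(3589568059, 1475) ≈ 2.4336e+6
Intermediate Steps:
Function('X')(h) = Add(-2, Mul(-684, Pow(h, -1)))
Add(Add(Add(-234838, Mul(-1, -1473596)), n), Function('X')(-1475)) = Add(Add(Add(-234838, Mul(-1, -1473596)), 1194849), Add(-2, Mul(-684, Pow(-1475, -1)))) = Add(Add(Add(-234838, 1473596), 1194849), Add(-2, Mul(-684, Rational(-1, 1475)))) = Add(Add(1238758, 1194849), Add(-2, Rational(684, 1475))) = Add(2433607, Rational(-2266, 1475)) = Rational(3589568059, 1475)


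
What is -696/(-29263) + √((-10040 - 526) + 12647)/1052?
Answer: 696/29263 + √2081/1052 ≈ 0.067147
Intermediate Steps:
-696/(-29263) + √((-10040 - 526) + 12647)/1052 = -696*(-1/29263) + √(-10566 + 12647)*(1/1052) = 696/29263 + √2081*(1/1052) = 696/29263 + √2081/1052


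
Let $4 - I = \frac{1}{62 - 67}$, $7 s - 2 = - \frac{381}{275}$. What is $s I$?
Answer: $\frac{507}{1375} \approx 0.36873$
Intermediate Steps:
$s = \frac{169}{1925}$ ($s = \frac{2}{7} + \frac{\left(-381\right) \frac{1}{275}}{7} = \frac{2}{7} + \frac{1}{7} \left(- \frac{381}{275}\right) = \frac{2}{7} - \frac{381}{1925} = \frac{169}{1925} \approx 0.087792$)
$I = \frac{21}{5}$ ($I = 4 - \frac{1}{62 - 67} = 4 - \frac{1}{-5} = 4 - - \frac{1}{5} = 4 + \frac{1}{5} = \frac{21}{5} \approx 4.2$)
$s I = \frac{169}{1925} \cdot \frac{21}{5} = \frac{507}{1375}$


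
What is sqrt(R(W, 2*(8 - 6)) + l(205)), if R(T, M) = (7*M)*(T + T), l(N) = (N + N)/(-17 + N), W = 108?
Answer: sqrt(53459398)/94 ≈ 77.783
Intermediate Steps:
l(N) = 2*N/(-17 + N) (l(N) = (2*N)/(-17 + N) = 2*N/(-17 + N))
R(T, M) = 14*M*T (R(T, M) = (7*M)*(2*T) = 14*M*T)
sqrt(R(W, 2*(8 - 6)) + l(205)) = sqrt(14*(2*(8 - 6))*108 + 2*205/(-17 + 205)) = sqrt(14*(2*2)*108 + 2*205/188) = sqrt(14*4*108 + 2*205*(1/188)) = sqrt(6048 + 205/94) = sqrt(568717/94) = sqrt(53459398)/94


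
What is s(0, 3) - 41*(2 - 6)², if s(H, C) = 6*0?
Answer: -656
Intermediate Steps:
s(H, C) = 0
s(0, 3) - 41*(2 - 6)² = 0 - 41*(2 - 6)² = 0 - 41*(-4)² = 0 - 41*16 = 0 - 656 = -656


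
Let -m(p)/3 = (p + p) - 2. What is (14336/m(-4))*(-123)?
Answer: -293888/5 ≈ -58778.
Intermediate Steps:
m(p) = 6 - 6*p (m(p) = -3*((p + p) - 2) = -3*(2*p - 2) = -3*(-2 + 2*p) = 6 - 6*p)
(14336/m(-4))*(-123) = (14336/(6 - 6*(-4)))*(-123) = (14336/(6 + 24))*(-123) = (14336/30)*(-123) = (14336*(1/30))*(-123) = (7168/15)*(-123) = -293888/5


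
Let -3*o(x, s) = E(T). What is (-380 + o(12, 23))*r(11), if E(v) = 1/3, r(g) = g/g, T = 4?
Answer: -3421/9 ≈ -380.11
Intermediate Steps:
r(g) = 1
E(v) = ⅓
o(x, s) = -⅑ (o(x, s) = -⅓*⅓ = -⅑)
(-380 + o(12, 23))*r(11) = (-380 - ⅑)*1 = -3421/9*1 = -3421/9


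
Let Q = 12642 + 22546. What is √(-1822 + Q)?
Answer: √33366 ≈ 182.66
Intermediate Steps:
Q = 35188
√(-1822 + Q) = √(-1822 + 35188) = √33366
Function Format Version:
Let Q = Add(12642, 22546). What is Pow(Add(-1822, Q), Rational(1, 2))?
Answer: Pow(33366, Rational(1, 2)) ≈ 182.66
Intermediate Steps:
Q = 35188
Pow(Add(-1822, Q), Rational(1, 2)) = Pow(Add(-1822, 35188), Rational(1, 2)) = Pow(33366, Rational(1, 2))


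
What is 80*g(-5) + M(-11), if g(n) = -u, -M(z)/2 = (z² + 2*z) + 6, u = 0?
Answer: -210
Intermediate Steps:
M(z) = -12 - 4*z - 2*z² (M(z) = -2*((z² + 2*z) + 6) = -2*(6 + z² + 2*z) = -12 - 4*z - 2*z²)
g(n) = 0 (g(n) = -1*0 = 0)
80*g(-5) + M(-11) = 80*0 + (-12 - 4*(-11) - 2*(-11)²) = 0 + (-12 + 44 - 2*121) = 0 + (-12 + 44 - 242) = 0 - 210 = -210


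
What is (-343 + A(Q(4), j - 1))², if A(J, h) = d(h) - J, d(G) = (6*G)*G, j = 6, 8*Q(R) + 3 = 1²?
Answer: 594441/16 ≈ 37153.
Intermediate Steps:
Q(R) = -¼ (Q(R) = -3/8 + (⅛)*1² = -3/8 + (⅛)*1 = -3/8 + ⅛ = -¼)
d(G) = 6*G²
A(J, h) = -J + 6*h² (A(J, h) = 6*h² - J = -J + 6*h²)
(-343 + A(Q(4), j - 1))² = (-343 + (-1*(-¼) + 6*(6 - 1)²))² = (-343 + (¼ + 6*5²))² = (-343 + (¼ + 6*25))² = (-343 + (¼ + 150))² = (-343 + 601/4)² = (-771/4)² = 594441/16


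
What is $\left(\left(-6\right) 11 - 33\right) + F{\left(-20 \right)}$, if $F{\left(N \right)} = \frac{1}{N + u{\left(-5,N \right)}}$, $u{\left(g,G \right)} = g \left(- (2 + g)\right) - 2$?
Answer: $- \frac{3664}{37} \approx -99.027$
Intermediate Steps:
$u{\left(g,G \right)} = -2 + g \left(-2 - g\right)$ ($u{\left(g,G \right)} = g \left(-2 - g\right) - 2 = -2 + g \left(-2 - g\right)$)
$F{\left(N \right)} = \frac{1}{-17 + N}$ ($F{\left(N \right)} = \frac{1}{N - 17} = \frac{1}{-17 + N}$)
$\left(\left(-6\right) 11 - 33\right) + F{\left(-20 \right)} = \left(\left(-6\right) 11 - 33\right) + \frac{1}{-17 - 20} = \left(-66 - 33\right) + \frac{1}{-37} = -99 - \frac{1}{37} = - \frac{3664}{37}$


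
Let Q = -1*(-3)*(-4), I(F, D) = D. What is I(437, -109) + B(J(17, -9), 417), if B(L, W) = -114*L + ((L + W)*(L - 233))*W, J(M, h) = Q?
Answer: -41375566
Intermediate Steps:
Q = -12 (Q = 3*(-4) = -12)
J(M, h) = -12
B(L, W) = -114*L + W*(-233 + L)*(L + W) (B(L, W) = -114*L + ((L + W)*(-233 + L))*W = -114*L + ((-233 + L)*(L + W))*W = -114*L + W*(-233 + L)*(L + W))
I(437, -109) + B(J(17, -9), 417) = -109 + (-233*417**2 - 114*(-12) - 12*417**2 + 417*(-12)**2 - 233*(-12)*417) = -109 + (-233*173889 + 1368 - 12*173889 + 417*144 + 1165932) = -109 + (-40516137 + 1368 - 2086668 + 60048 + 1165932) = -109 - 41375457 = -41375566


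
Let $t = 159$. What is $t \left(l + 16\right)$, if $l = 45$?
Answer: $9699$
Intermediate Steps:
$t \left(l + 16\right) = 159 \left(45 + 16\right) = 159 \cdot 61 = 9699$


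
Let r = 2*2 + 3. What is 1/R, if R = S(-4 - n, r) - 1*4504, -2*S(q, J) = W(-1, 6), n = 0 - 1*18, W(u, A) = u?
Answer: -2/9007 ≈ -0.00022205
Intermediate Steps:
r = 7 (r = 4 + 3 = 7)
n = -18 (n = 0 - 18 = -18)
S(q, J) = 1/2 (S(q, J) = -1/2*(-1) = 1/2)
R = -9007/2 (R = 1/2 - 1*4504 = 1/2 - 4504 = -9007/2 ≈ -4503.5)
1/R = 1/(-9007/2) = -2/9007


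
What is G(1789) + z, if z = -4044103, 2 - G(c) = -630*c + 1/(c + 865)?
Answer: -7741800275/2654 ≈ -2.9170e+6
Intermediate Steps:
G(c) = 2 - 1/(865 + c) + 630*c (G(c) = 2 - (-630*c + 1/(c + 865)) = 2 - (-630*c + 1/(865 + c)) = 2 - (1/(865 + c) - 630*c) = 2 + (-1/(865 + c) + 630*c) = 2 - 1/(865 + c) + 630*c)
G(1789) + z = (1729 + 630*1789² + 544952*1789)/(865 + 1789) - 4044103 = (1729 + 630*3200521 + 974919128)/2654 - 4044103 = (1729 + 2016328230 + 974919128)/2654 - 4044103 = (1/2654)*2991249087 - 4044103 = 2991249087/2654 - 4044103 = -7741800275/2654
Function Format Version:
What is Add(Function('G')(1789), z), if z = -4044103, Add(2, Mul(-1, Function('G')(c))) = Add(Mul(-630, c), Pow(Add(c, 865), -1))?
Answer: Rational(-7741800275, 2654) ≈ -2.9170e+6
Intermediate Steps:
Function('G')(c) = Add(2, Mul(-1, Pow(Add(865, c), -1)), Mul(630, c)) (Function('G')(c) = Add(2, Mul(-1, Add(Mul(-630, c), Pow(Add(c, 865), -1)))) = Add(2, Mul(-1, Add(Mul(-630, c), Pow(Add(865, c), -1)))) = Add(2, Mul(-1, Add(Pow(Add(865, c), -1), Mul(-630, c)))) = Add(2, Add(Mul(-1, Pow(Add(865, c), -1)), Mul(630, c))) = Add(2, Mul(-1, Pow(Add(865, c), -1)), Mul(630, c)))
Add(Function('G')(1789), z) = Add(Mul(Pow(Add(865, 1789), -1), Add(1729, Mul(630, Pow(1789, 2)), Mul(544952, 1789))), -4044103) = Add(Mul(Pow(2654, -1), Add(1729, Mul(630, 3200521), 974919128)), -4044103) = Add(Mul(Rational(1, 2654), Add(1729, 2016328230, 974919128)), -4044103) = Add(Mul(Rational(1, 2654), 2991249087), -4044103) = Add(Rational(2991249087, 2654), -4044103) = Rational(-7741800275, 2654)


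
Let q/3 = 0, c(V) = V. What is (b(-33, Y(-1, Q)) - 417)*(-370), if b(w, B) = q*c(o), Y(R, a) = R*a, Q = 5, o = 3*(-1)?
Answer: 154290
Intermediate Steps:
o = -3
q = 0 (q = 3*0 = 0)
b(w, B) = 0 (b(w, B) = 0*(-3) = 0)
(b(-33, Y(-1, Q)) - 417)*(-370) = (0 - 417)*(-370) = -417*(-370) = 154290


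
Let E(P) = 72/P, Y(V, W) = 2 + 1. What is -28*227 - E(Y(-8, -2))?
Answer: -6380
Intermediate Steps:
Y(V, W) = 3
-28*227 - E(Y(-8, -2)) = -28*227 - 72/3 = -6356 - 72/3 = -6356 - 1*24 = -6356 - 24 = -6380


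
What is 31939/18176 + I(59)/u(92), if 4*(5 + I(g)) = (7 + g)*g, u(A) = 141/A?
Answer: 1624021351/2562816 ≈ 633.69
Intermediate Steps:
I(g) = -5 + g*(7 + g)/4 (I(g) = -5 + ((7 + g)*g)/4 = -5 + (g*(7 + g))/4 = -5 + g*(7 + g)/4)
31939/18176 + I(59)/u(92) = 31939/18176 + (-5 + (¼)*59² + (7/4)*59)/((141/92)) = 31939*(1/18176) + (-5 + (¼)*3481 + 413/4)/((141*(1/92))) = 31939/18176 + (-5 + 3481/4 + 413/4)/(141/92) = 31939/18176 + (1937/2)*(92/141) = 31939/18176 + 89102/141 = 1624021351/2562816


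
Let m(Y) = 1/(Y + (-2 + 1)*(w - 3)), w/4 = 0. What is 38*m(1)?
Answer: 19/2 ≈ 9.5000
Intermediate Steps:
w = 0 (w = 4*0 = 0)
m(Y) = 1/(3 + Y) (m(Y) = 1/(Y + (-2 + 1)*(0 - 3)) = 1/(Y - 1*(-3)) = 1/(Y + 3) = 1/(3 + Y))
38*m(1) = 38/(3 + 1) = 38/4 = 38*(1/4) = 19/2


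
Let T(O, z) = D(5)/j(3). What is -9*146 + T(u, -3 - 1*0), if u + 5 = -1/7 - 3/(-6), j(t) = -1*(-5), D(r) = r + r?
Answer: -1312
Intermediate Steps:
D(r) = 2*r
j(t) = 5
u = -65/14 (u = -5 + (-1/7 - 3/(-6)) = -5 + (-1*⅐ - 3*(-⅙)) = -5 + (-⅐ + ½) = -5 + 5/14 = -65/14 ≈ -4.6429)
T(O, z) = 2 (T(O, z) = (2*5)/5 = 10*(⅕) = 2)
-9*146 + T(u, -3 - 1*0) = -9*146 + 2 = -1314 + 2 = -1312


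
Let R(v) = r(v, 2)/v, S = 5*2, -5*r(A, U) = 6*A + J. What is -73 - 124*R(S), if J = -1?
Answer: 1833/25 ≈ 73.320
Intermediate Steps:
r(A, U) = 1/5 - 6*A/5 (r(A, U) = -(6*A - 1)/5 = -(-1 + 6*A)/5 = 1/5 - 6*A/5)
S = 10
R(v) = (1/5 - 6*v/5)/v
-73 - 124*R(S) = -73 - 124*(1 - 6*10)/(5*10) = -73 - 124*(1 - 60)/(5*10) = -73 - 124*(-59)/(5*10) = -73 - 124*(-59/50) = -73 + 3658/25 = 1833/25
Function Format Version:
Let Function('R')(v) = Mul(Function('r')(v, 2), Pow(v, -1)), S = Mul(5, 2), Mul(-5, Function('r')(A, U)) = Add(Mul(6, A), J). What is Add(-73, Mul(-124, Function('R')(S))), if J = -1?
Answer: Rational(1833, 25) ≈ 73.320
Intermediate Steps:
Function('r')(A, U) = Add(Rational(1, 5), Mul(Rational(-6, 5), A)) (Function('r')(A, U) = Mul(Rational(-1, 5), Add(Mul(6, A), -1)) = Mul(Rational(-1, 5), Add(-1, Mul(6, A))) = Add(Rational(1, 5), Mul(Rational(-6, 5), A)))
S = 10
Function('R')(v) = Mul(Pow(v, -1), Add(Rational(1, 5), Mul(Rational(-6, 5), v))) (Function('R')(v) = Mul(Add(Rational(1, 5), Mul(Rational(-6, 5), v)), Pow(v, -1)) = Mul(Pow(v, -1), Add(Rational(1, 5), Mul(Rational(-6, 5), v))))
Add(-73, Mul(-124, Function('R')(S))) = Add(-73, Mul(-124, Mul(Rational(1, 5), Pow(10, -1), Add(1, Mul(-6, 10))))) = Add(-73, Mul(-124, Mul(Rational(1, 5), Rational(1, 10), Add(1, -60)))) = Add(-73, Mul(-124, Mul(Rational(1, 5), Rational(1, 10), -59))) = Add(-73, Mul(-124, Rational(-59, 50))) = Add(-73, Rational(3658, 25)) = Rational(1833, 25)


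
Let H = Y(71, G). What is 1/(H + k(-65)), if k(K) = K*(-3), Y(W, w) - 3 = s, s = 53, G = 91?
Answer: 1/251 ≈ 0.0039841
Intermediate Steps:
Y(W, w) = 56 (Y(W, w) = 3 + 53 = 56)
k(K) = -3*K
H = 56
1/(H + k(-65)) = 1/(56 - 3*(-65)) = 1/(56 + 195) = 1/251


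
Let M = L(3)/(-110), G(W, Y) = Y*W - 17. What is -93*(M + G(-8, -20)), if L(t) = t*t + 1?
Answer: -146196/11 ≈ -13291.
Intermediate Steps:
L(t) = 1 + t**2 (L(t) = t**2 + 1 = 1 + t**2)
G(W, Y) = -17 + W*Y (G(W, Y) = W*Y - 17 = -17 + W*Y)
M = -1/11 (M = (1 + 3**2)/(-110) = (1 + 9)*(-1/110) = 10*(-1/110) = -1/11 ≈ -0.090909)
-93*(M + G(-8, -20)) = -93*(-1/11 + (-17 - 8*(-20))) = -93*(-1/11 + (-17 + 160)) = -93*(-1/11 + 143) = -93*1572/11 = -146196/11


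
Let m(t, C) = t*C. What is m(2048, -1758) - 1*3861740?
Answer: -7462124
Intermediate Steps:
m(t, C) = C*t
m(2048, -1758) - 1*3861740 = -1758*2048 - 1*3861740 = -3600384 - 3861740 = -7462124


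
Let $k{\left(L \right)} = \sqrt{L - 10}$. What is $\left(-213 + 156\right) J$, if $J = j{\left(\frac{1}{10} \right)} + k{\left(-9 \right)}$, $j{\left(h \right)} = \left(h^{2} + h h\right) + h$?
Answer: $- \frac{171}{25} - 57 i \sqrt{19} \approx -6.84 - 248.46 i$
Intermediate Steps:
$k{\left(L \right)} = \sqrt{-10 + L}$
$j{\left(h \right)} = h + 2 h^{2}$ ($j{\left(h \right)} = \left(h^{2} + h^{2}\right) + h = 2 h^{2} + h = h + 2 h^{2}$)
$J = \frac{3}{25} + i \sqrt{19}$ ($J = \frac{1 + \frac{2}{10}}{10} + \sqrt{-10 - 9} = \frac{1 + 2 \cdot \frac{1}{10}}{10} + \sqrt{-19} = \frac{1 + \frac{1}{5}}{10} + i \sqrt{19} = \frac{1}{10} \cdot \frac{6}{5} + i \sqrt{19} = \frac{3}{25} + i \sqrt{19} \approx 0.12 + 4.3589 i$)
$\left(-213 + 156\right) J = \left(-213 + 156\right) \left(\frac{3}{25} + i \sqrt{19}\right) = - 57 \left(\frac{3}{25} + i \sqrt{19}\right) = - \frac{171}{25} - 57 i \sqrt{19}$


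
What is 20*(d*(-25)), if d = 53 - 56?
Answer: 1500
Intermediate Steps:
d = -3
20*(d*(-25)) = 20*(-3*(-25)) = 20*75 = 1500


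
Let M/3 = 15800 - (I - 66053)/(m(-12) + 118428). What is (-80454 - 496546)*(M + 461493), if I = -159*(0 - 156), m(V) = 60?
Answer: -1449660510641125/4937 ≈ -2.9363e+11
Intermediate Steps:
I = 24804 (I = -159*(-156) = 24804)
M = 1872151649/39496 (M = 3*(15800 - (24804 - 66053)/(60 + 118428)) = 3*(15800 - (-41249)/118488) = 3*(15800 - 1*(-41249/118488)) = 3*(15800 + 41249/118488) = 3*(1872151649/118488) = 1872151649/39496 ≈ 47401.)
(-80454 - 496546)*(M + 461493) = (-80454 - 496546)*(1872151649/39496 + 461493) = -577000*20099279177/39496 = -1449660510641125/4937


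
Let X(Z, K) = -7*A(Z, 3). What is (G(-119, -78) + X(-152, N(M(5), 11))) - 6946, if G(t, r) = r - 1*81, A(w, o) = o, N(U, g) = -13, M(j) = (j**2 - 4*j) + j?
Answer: -7126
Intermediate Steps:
M(j) = j**2 - 3*j
G(t, r) = -81 + r (G(t, r) = r - 81 = -81 + r)
X(Z, K) = -21 (X(Z, K) = -7*3 = -21)
(G(-119, -78) + X(-152, N(M(5), 11))) - 6946 = ((-81 - 78) - 21) - 6946 = (-159 - 21) - 6946 = -180 - 6946 = -7126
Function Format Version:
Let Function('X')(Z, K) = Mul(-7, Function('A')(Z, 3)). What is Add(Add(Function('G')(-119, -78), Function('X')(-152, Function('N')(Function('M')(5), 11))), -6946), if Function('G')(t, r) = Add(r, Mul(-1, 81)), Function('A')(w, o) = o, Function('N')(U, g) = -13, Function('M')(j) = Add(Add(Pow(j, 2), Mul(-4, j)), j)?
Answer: -7126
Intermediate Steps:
Function('M')(j) = Add(Pow(j, 2), Mul(-3, j))
Function('G')(t, r) = Add(-81, r) (Function('G')(t, r) = Add(r, -81) = Add(-81, r))
Function('X')(Z, K) = -21 (Function('X')(Z, K) = Mul(-7, 3) = -21)
Add(Add(Function('G')(-119, -78), Function('X')(-152, Function('N')(Function('M')(5), 11))), -6946) = Add(Add(Add(-81, -78), -21), -6946) = Add(Add(-159, -21), -6946) = Add(-180, -6946) = -7126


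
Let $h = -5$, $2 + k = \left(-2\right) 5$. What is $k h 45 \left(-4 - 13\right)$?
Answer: $-45900$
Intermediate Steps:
$k = -12$ ($k = -2 - 10 = -12$)
$k h 45 \left(-4 - 13\right) = \left(-12\right) \left(-5\right) 45 \left(-4 - 13\right) = 60 \cdot 45 \left(-4 - 13\right) = 2700 \left(-17\right) = -45900$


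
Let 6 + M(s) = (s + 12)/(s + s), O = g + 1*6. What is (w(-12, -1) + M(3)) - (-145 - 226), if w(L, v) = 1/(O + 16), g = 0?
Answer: 4043/11 ≈ 367.55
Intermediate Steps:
O = 6 (O = 0 + 1*6 = 0 + 6 = 6)
M(s) = -6 + (12 + s)/(2*s) (M(s) = -6 + (s + 12)/(s + s) = -6 + (12 + s)/((2*s)) = -6 + (12 + s)*(1/(2*s)) = -6 + (12 + s)/(2*s))
w(L, v) = 1/22 (w(L, v) = 1/(6 + 16) = 1/22)
(w(-12, -1) + M(3)) - (-145 - 226) = (1/22 + (-11/2 + 6/3)) - (-145 - 226) = (1/22 + (-11/2 + 6*(1/3))) - 1*(-371) = (1/22 + (-11/2 + 2)) + 371 = (1/22 - 7/2) + 371 = -38/11 + 371 = 4043/11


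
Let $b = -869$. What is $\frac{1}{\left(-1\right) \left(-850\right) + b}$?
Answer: $- \frac{1}{19} \approx -0.052632$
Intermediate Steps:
$\frac{1}{\left(-1\right) \left(-850\right) + b} = \frac{1}{\left(-1\right) \left(-850\right) - 869} = \frac{1}{850 - 869} = \frac{1}{-19} = - \frac{1}{19}$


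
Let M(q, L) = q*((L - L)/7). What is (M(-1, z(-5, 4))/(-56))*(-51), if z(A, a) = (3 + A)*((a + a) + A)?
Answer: 0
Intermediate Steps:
z(A, a) = (3 + A)*(A + 2*a) (z(A, a) = (3 + A)*(2*a + A) = (3 + A)*(A + 2*a))
M(q, L) = 0 (M(q, L) = q*(0*(⅐)) = q*0 = 0)
(M(-1, z(-5, 4))/(-56))*(-51) = (0/(-56))*(-51) = -1/56*0*(-51) = 0*(-51) = 0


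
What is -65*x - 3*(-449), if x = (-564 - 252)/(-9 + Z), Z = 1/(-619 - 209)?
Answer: -33877929/7453 ≈ -4545.5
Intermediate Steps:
Z = -1/828 (Z = 1/(-828) = -1/828 ≈ -0.0012077)
x = 675648/7453 (x = (-564 - 252)/(-9 - 1/828) = -816/(-7453/828) = -816*(-828/7453) = 675648/7453 ≈ 90.655)
-65*x - 3*(-449) = -65*675648/7453 - 3*(-449) = -43917120/7453 + 1347 = -33877929/7453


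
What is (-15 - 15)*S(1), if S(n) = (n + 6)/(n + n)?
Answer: -105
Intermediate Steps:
S(n) = (6 + n)/(2*n) (S(n) = (6 + n)/((2*n)) = (6 + n)*(1/(2*n)) = (6 + n)/(2*n))
(-15 - 15)*S(1) = (-15 - 15)*((½)*(6 + 1)/1) = -15*7 = -30*7/2 = -105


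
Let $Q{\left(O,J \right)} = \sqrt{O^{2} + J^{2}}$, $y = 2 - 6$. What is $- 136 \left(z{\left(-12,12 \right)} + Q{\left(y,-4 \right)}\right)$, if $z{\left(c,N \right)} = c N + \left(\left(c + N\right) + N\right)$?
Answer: $17952 - 544 \sqrt{2} \approx 17183.0$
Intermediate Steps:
$y = -4$
$Q{\left(O,J \right)} = \sqrt{J^{2} + O^{2}}$
$z{\left(c,N \right)} = c + 2 N + N c$ ($z{\left(c,N \right)} = N c + \left(\left(N + c\right) + N\right) = N c + \left(c + 2 N\right) = c + 2 N + N c$)
$- 136 \left(z{\left(-12,12 \right)} + Q{\left(y,-4 \right)}\right) = - 136 \left(\left(-12 + 2 \cdot 12 + 12 \left(-12\right)\right) + \sqrt{\left(-4\right)^{2} + \left(-4\right)^{2}}\right) = - 136 \left(\left(-12 + 24 - 144\right) + \sqrt{16 + 16}\right) = - 136 \left(-132 + \sqrt{32}\right) = - 136 \left(-132 + 4 \sqrt{2}\right) = 17952 - 544 \sqrt{2}$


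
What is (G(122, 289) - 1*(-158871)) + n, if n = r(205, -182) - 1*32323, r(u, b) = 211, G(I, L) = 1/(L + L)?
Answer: 73266703/578 ≈ 1.2676e+5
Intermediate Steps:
G(I, L) = 1/(2*L)
n = -32112 (n = 211 - 1*32323 = 211 - 32323 = -32112)
(G(122, 289) - 1*(-158871)) + n = ((½)/289 - 1*(-158871)) - 32112 = ((½)*(1/289) + 158871) - 32112 = (1/578 + 158871) - 32112 = 91827439/578 - 32112 = 73266703/578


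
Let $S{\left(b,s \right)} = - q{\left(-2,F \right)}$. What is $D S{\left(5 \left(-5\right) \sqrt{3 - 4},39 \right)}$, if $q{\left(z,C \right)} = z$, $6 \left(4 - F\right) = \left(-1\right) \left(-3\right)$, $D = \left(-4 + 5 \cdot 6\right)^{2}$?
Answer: $1352$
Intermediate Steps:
$D = 676$ ($D = \left(-4 + 30\right)^{2} = 26^{2} = 676$)
$F = \frac{7}{2}$ ($F = 4 - \frac{\left(-1\right) \left(-3\right)}{6} = 4 - \frac{1}{2} = \frac{7}{2} \approx 3.5$)
$S{\left(b,s \right)} = 2$ ($S{\left(b,s \right)} = \left(-1\right) \left(-2\right) = 2$)
$D S{\left(5 \left(-5\right) \sqrt{3 - 4},39 \right)} = 676 \cdot 2 = 1352$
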